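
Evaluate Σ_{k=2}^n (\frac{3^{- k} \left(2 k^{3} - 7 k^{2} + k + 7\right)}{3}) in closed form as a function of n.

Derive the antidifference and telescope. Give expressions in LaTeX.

The ratio is (2*k**3 - k**2 - 7*k + 3)/(3*(2*k**3 - 7*k**2 + k + 7)).
Take A(k)=1/3, B(k)=1, C(k)=k**3 - 7*k**2/2 + k/2 + 7/2.
Key eq: (1/3)·f(k+1) = (1)·f(k) + (k**3 - 7*k**2/2 + k/2 + 7/2).
From deg A=0, deg B=0, deg C=3: d=3.
Solve for f: f(k) = -3*(k + 1)*(k**2 - 3*k + 3)/2 (degree 3 ≤ 3).
Then R = B(k−1)f/C = -3*(k + 1)*(k**2 - 3*k + 3)/(2*k**3 - 7*k**2 + k + 7), so s_k = R(k)·t_k = (-k**3 + 2*k**2 - 3)/3**k.
Check: Δs_k = (2*k**3 - 7*k**2 + k + 7)/(3*3**k). ✓
Σ_(k=2)^n t_k = s_(n+1) − s_(2) = (3**(-n - 1)*(-n**3 - n**2 + n - 2)) − (-1/3), i.e. 3**(-n - 1)*(3**n - n**3 - n**2 + n - 2).

S(n) = 3^{- n - 1} \left(3^{n} - n^{3} - n^{2} + n - 2\right)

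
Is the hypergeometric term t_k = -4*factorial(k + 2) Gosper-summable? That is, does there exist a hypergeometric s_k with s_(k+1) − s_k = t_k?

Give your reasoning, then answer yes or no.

No — key equation has no polynomial f.

Ratio r(k) = k + 3.
Factor: A=k + 3; B=1; C=1.
Solve (k + 3)·f(k+1) − (1)·f(k) = 1.
deg f ≤ -1 (via 1,0,0).
deg f ≤ -1 is impossible — no certificate.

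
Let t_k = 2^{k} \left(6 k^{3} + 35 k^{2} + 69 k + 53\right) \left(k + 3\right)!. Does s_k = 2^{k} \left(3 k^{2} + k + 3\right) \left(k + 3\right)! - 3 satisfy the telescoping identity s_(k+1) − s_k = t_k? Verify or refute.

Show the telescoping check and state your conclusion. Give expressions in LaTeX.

Valid: the claim telescopes to t_k.

s_(k+1) = 2**(k + 1)*(k + 3*(k + 1)**2 + 4)*factorial(k + 4) - 3
s_(k+1) − s_k = 2**k*(6*k**3 + 35*k**2 + 69*k + 53)*factorial(k + 3)
(s_(k+1) − s_k) − t_k = 0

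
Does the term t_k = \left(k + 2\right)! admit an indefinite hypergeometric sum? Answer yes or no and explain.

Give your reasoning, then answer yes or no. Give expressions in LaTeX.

Step 1: r(k) = k + 3.
Gosper form: A/B · C(k+1)/C(k) with A=k + 3, B=1, C=1.
Solve (k + 3)·f(k+1) − (1)·f(k) = 1.
Bound: deg f ≤ -1.
Negative degree bound (-1): no f exists, t_k not Gosper-summable.

No — t_k has no hypergeometric antidifference.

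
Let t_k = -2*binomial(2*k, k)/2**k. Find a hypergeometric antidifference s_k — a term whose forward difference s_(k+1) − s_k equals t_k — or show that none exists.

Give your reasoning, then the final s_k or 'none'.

no hypergeometric antidifference exists

The ratio is (2*k + 1)/(k + 1).
A = 2*k + 1, B = k + 1, C = 1.
Solve (2*k + 1)·f(k+1) − (k)·f(k) = 1.
Degrees (1,1,0) ⇒ d ≤ -1.
d = -1 < 0 ⇒ no nonzero polynomial f; not summable.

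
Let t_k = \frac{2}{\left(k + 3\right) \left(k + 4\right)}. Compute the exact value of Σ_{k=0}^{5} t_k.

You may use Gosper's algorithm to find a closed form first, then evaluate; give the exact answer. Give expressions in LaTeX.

r(k) = (k + 3)/(k + 5) after simplifying.
Normal form (A,B,C) = (k + 3, k + 5, 1).
f must satisfy (k + 3)·f(k+1) − (k + 4)·f(k) = 1.
From deg A=1, deg B=1, deg C=0: d=1.
Solve for f: f(k) = k/3 (degree 1 ≤ 1).
Get s_k = R·t_k = 2*k/(3*(k + 3)) with R(k) = B(k−1)f(k)/C(k) = k*(k + 4)/3.
Check: Δs_k = 2/(k**2 + 7*k + 12). ✓
Σ_(k=0)^(5) t_k = s_(6) − s_(0) = 4/9 − (0) = 4/9.

Σ = 4/9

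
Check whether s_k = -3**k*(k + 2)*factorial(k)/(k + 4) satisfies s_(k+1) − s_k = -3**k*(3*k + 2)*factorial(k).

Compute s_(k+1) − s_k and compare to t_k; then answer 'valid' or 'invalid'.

Invalid: residual 2*3**k*(3*k**2 + 14*k + 7)*factorial(k)/((k + 4)*(k + 5)) ≠ 0.

s_(k+1) = -3**(k + 1)*(k + 3)*factorial(k + 1)/(k + 5)
s_(k+1) − s_k = -3**k*(3*k**3 + 23*k**2 + 50*k + 26)*factorial(k)/((k + 4)*(k + 5))
(s_(k+1) − s_k) − t_k = 2*3**k*(3*k**2 + 14*k + 7)*factorial(k)/((k + 4)*(k + 5))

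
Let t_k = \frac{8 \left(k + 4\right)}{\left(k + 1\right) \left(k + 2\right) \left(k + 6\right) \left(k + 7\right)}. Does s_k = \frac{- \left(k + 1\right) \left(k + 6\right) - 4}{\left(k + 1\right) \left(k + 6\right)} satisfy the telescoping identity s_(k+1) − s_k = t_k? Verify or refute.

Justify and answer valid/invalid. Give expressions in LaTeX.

s_(k+1) = (-(k + 2)*(k + 7) - 4)/((k + 2)*(k + 7))
s_(k+1) − s_k = 8*(k + 4)/(k**4 + 16*k**3 + 83*k**2 + 152*k + 84)
(s_(k+1) − s_k) − t_k = 0

valid (s_(k+1) − s_k reduces to t_k)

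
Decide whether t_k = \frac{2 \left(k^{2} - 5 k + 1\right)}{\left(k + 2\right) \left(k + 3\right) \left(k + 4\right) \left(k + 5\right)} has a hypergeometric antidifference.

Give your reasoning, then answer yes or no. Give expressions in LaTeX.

Yes. s_k = \frac{k \left(k^{2} - 15 k + 26\right)}{12 \left(k + 2\right) \left(k + 3\right) \left(k + 4\right)}.

r(k) = (k**3 - k**2 - 9*k - 6)/(k**3 + k**2 - 29*k + 6) after simplifying.
Normal form (A,B,C) = (k + 2, k + 6, k**2 - 5*k + 1).
Solve (k + 2)·f(k+1) − (k + 5)·f(k) = k**2 - 5*k + 1.
d = 3 from the (1,1,2) case.
Solve for f: f(k) = k*(k - 13)*(k - 2)/24 (degree 3 ≤ 3).
Get s_k = R·t_k = k*(k**2 - 15*k + 26)/(12*(k + 2)*(k + 3)*(k + 4)) with R(k) = B(k−1)f(k)/C(k) = k*(k - 13)*(k - 2)*(k + 5)/(24*(k**2 - 5*k + 1)).
Check: Δs_k = 2*(k**2 - 5*k + 1)/(k**4 + 14*k**3 + 71*k**2 + 154*k + 120). ✓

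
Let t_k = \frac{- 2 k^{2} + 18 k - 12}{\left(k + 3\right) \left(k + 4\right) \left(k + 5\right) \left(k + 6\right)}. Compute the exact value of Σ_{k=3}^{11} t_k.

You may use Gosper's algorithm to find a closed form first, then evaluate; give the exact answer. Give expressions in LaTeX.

Compute t_(k+1)/t_k: get -(k + 3)*(9*k - (k + 1)**2 + 3)/((k + 7)*(k**2 - 9*k + 6)).
Gosper form: A/B · C(k+1)/C(k) with A=k + 3, B=k + 7, C=k**2 - 9*k + 6.
f must satisfy (k + 3)·f(k+1) − (k + 6)·f(k) = k**2 - 9*k + 6.
From deg A=1, deg B=1, deg C=2: d=3.
A polynomial solution: f(k) = k*(k - 11)*(k - 7)/30.
So s_k = (B(k−1)f/C)·t_k = (k*(k - 11)*(k - 7)*(k + 6)/(30*(k**2 - 9*k + 6)))·t_k = -k*(k**2 - 18*k + 77)/(15*(k + 3)*(k + 4)*(k + 5)).
Check: Δs_k = 2*(-k**2 + 9*k - 6)/(k**4 + 18*k**3 + 119*k**2 + 342*k + 360). ✓
Telescoping: Σ = s_(12) − s_(3) = -1/1020 − (-2/105) = 43/2380.

Σ = 43/2380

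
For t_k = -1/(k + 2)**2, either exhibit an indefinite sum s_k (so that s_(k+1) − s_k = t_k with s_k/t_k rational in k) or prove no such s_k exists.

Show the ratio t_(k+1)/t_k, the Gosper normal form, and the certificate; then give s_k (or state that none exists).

The ratio is (k + 2)**2/(k + 3)**2.
Take A(k)=k**2 + 4*k + 4, B(k)=k**2 + 6*k + 9, C(k)=1.
Set up (k**2 + 4*k + 4)·f(k+1) − (k**2 + 4*k + 4)·f(k) − (1) = 0.
Degrees (2,2,0) ⇒ d ≤ 0.
Put f(k) = c0: A·f(k+1) − B(k−1)·f(k) − C = -1; need -1 = 0 — inconsistent ⇒ no f, not summable.

no hypergeometric antidifference exists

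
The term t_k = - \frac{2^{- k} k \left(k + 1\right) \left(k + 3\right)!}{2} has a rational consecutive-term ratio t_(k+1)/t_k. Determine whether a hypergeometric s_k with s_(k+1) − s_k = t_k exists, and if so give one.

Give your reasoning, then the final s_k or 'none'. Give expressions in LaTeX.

r(k) = k/2 + 3 + 4/k after simplifying.
Factor: A=k/2 + 2; B=1; C=k**2 + k.
Need (k/2 + 2)·f(k+1) − (1)·f(k) = k**2 + k.
deg f ≤ 1 (via 1,0,2).
Match coefficients ⇒ f(k) = 2*(k - 2).
Then R = B(k−1)f/C = 2*(k - 2)/(k*(k + 1)), so s_k = R(k)·t_k = -(k - 2)*factorial(k + 3)/2**k.
s_(k+1) − s_k = -k*(k + 1)*factorial(k + 3)/(2*2**k) = t_k.

s_k = - 2^{- k} \left(k - 2\right) \left(k + 3\right)!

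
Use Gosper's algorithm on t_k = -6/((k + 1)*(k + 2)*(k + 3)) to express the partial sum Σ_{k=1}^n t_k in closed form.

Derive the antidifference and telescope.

S(n) = n*(-n - 5)/(2*(n**2 + 5*n + 6))

Compute t_(k+1)/t_k: get (k + 1)/(k + 4).
A = k + 1, B = k + 4, C = 1.
Set up (k + 1)·f(k+1) − (k + 3)·f(k) − (1) = 0.
Bound: deg f ≤ 2.
Match coefficients ⇒ f(k) = k*(k + 3)/4.
Then R = B(k−1)f/C = k*(k + 3)**2/4, so s_k = R(k)·t_k = 3*k*(-k - 3)/(2*(k + 1)*(k + 2)).
s_(k+1) − s_k = -6/(k**3 + 6*k**2 + 11*k + 6) = t_k.
Telescope: S(n) = s_(n+1) − s_(1) = 3*(-n**2 - 5*n - 4)/(2*(n**2 + 5*n + 6)) − (-1) = n*(-n - 5)/(2*(n**2 + 5*n + 6)).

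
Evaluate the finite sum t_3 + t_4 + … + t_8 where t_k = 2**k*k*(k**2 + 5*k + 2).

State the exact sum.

Compute t_(k+1)/t_k: get 2*(k + 1)*(5*k + (k + 1)**2 + 7)/(k*(k**2 + 5*k + 2)).
Normal form (A,B,C) = (2, 1, k**3 + 5*k**2 + 2*k).
Key eq: (2)·f(k+1) = (1)·f(k) + (k**3 + 5*k**2 + 2*k).
deg f ≤ 3 (via 0,0,3).
A polynomial solution: f(k) = k**2*(k - 1).
Then R = B(k−1)f/C = k*(k - 1)/(k**2 + 5*k + 2), so s_k = R(k)·t_k = 2**k*k**2*(k - 1).
s_(k+1) − s_k = 2**k*k*(k**2 + 5*k + 2) = t_k.
Telescoping: Σ = s_(9) − s_(3) = 331776 − (144) = 331632.

Σ = 331632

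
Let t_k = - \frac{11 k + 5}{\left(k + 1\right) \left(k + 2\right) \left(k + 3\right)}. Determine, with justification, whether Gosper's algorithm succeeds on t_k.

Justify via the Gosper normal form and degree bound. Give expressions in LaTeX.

The ratio is (k + 1)*(11*k + 16)/((k + 4)*(11*k + 5)).
Factor: A=k + 1; B=k + 4; C=k + 5/11.
f must satisfy (k + 1)·f(k+1) − (k + 3)·f(k) = k + 5/11.
Bound: deg f ≤ 2.
A polynomial solution: f(k) = k*(4*k + 1)/11.
Certificate R = B(k−1)f/C = k*(k + 3)*(4*k + 1)/(11*k + 5) gives s_k = k*(-4*k - 1)/((k + 1)*(k + 2)).
s_(k+1) − s_k = (-11*k - 5)/(k**3 + 6*k**2 + 11*k + 6) = t_k.

Yes. s_k = \frac{k \left(- 4 k - 1\right)}{\left(k + 1\right) \left(k + 2\right)}.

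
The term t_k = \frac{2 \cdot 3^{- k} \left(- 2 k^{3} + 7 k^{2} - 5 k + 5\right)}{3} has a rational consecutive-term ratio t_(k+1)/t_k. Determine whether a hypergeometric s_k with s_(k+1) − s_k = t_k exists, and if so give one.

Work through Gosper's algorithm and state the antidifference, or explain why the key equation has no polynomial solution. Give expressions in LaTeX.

s_k = 2 \cdot 3^{- k} \left(k^{3} - 2 k^{2} + 2 k - 2\right)

t_(k+1)/t_k = (2*k**3 - k**2 - 3*k - 5)/(3*(2*k**3 - 7*k**2 + 5*k - 5)).
Take A(k)=1/3, B(k)=1, C(k)=k**3 - 7*k**2/2 + 5*k/2 - 5/2.
f must satisfy (1/3)·f(k+1) − (1)·f(k) = k**3 - 7*k**2/2 + 5*k/2 - 5/2.
Bound: deg f ≤ 3.
Coefficient equations give f(k) = -3*(k**3 - 2*k**2 + 2*k - 2)/2.
Certificate R = B(k−1)f/C = -3*(k**3 - 2*k**2 + 2*k - 2)/(2*k**3 - 7*k**2 + 5*k - 5) gives s_k = 2*(k**3 - 2*k**2 + 2*k - 2)/3**k.
Check: Δs_k = 2*(-2*k**3 + 7*k**2 - 5*k + 5)/(3*3**k). ✓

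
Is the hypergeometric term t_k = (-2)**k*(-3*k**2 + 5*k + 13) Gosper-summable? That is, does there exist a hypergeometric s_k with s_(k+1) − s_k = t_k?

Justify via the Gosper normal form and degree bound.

Yes. s_k = (-2)**k*(k**2 - 3*k - 3).

Ratio r(k) = 2*(-3*k**2 - k + 15)/(3*k**2 - 5*k - 13).
So A=-2 and B=1, with C=k**2 - 5*k/3 - 13/3.
f must satisfy (-2)·f(k+1) − (1)·f(k) = k**2 - 5*k/3 - 13/3.
Degrees (0,0,2) ⇒ d ≤ 2.
Coefficient equations give f(k) = -(k**2 - 3*k - 3)/3.
R(k) = B(k−1)·f(k)/C(k) = -(k**2 - 3*k - 3)/(3*k**2 - 5*k - 13); s_k = R·t_k = (-2)**k*(k**2 - 3*k - 3).
s_(k+1) − s_k = (-2)**k*(-3*k**2 + 5*k + 13) = t_k.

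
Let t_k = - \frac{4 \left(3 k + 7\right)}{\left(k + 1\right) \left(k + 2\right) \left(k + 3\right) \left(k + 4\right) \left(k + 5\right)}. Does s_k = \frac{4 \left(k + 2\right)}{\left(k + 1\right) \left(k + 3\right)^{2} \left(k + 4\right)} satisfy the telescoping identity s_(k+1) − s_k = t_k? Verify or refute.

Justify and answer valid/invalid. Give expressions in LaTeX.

s_(k+1) = 4*(k + 3)/((k + 2)*(k + 4)**2*(k + 5))
s_(k+1) − s_k = 4*((k + 1)*(k + 3)**3 - (k + 2)**2*(k + 4)*(k + 5))/((k + 1)*(k + 2)*(k + 3)**2*(k + 4)**2*(k + 5))
(s_(k+1) − s_k) − t_k = 4*(4*k**2 + 23*k + 31)/(k**7 + 22*k**6 + 202*k**5 + 1000*k**4 + 2869*k**3 + 4738*k**2 + 4128*k + 1440)

Invalid: residual \frac{4 \left(4 k^{2} + 23 k + 31\right)}{k^{7} + 22 k^{6} + 202 k^{5} + 1000 k^{4} + 2869 k^{3} + 4738 k^{2} + 4128 k + 1440} ≠ 0.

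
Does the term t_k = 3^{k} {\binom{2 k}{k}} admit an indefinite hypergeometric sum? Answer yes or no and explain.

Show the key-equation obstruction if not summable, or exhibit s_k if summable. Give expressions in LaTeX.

No — negative degree bound, so no certificate f.

Compute t_(k+1)/t_k: get 6*(2*k + 1)/(k + 1).
A = 12*k + 6, B = k + 1, C = 1.
Key eq: (12*k + 6)·f(k+1) = (k)·f(k) + (1).
d = -1 from the (1,1,0) case.
Negative degree bound (-1): no f exists, t_k not Gosper-summable.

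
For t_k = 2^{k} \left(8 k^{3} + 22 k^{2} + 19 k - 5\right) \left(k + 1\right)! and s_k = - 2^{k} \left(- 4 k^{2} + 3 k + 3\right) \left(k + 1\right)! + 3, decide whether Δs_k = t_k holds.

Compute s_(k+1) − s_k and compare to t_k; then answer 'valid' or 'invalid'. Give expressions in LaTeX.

Valid — Δs_k = t_k.

s_(k+1) = -2**(k + 1)*(3*k - 4*(k + 1)**2 + 6)*factorial(k + 2) + 3
s_(k+1) − s_k = 2**k*(8*k**3 + 22*k**2 + 19*k - 5)*factorial(k + 1)
(s_(k+1) − s_k) − t_k = 0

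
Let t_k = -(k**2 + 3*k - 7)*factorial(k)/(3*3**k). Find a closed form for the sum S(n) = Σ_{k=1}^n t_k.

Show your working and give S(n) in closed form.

Ratio r(k) = (k + 1)*(3*k + (k + 1)**2 - 4)/(3*(k**2 + 3*k - 7)).
Gosper form: A/B · C(k+1)/C(k) with A=k/3 + 1/3, B=1, C=k**2 + 3*k - 7.
Set up (k/3 + 1/3)·f(k+1) − (1)·f(k) − (k**2 + 3*k - 7) = 0.
deg f ≤ 1 (via 1,0,2).
Match coefficients ⇒ f(k) = 3*(k + 4).
Certificate R = B(k−1)f/C = 3*(k + 4)/(k**2 + 3*k - 7) gives s_k = -(k + 4)*factorial(k)/3**k.
Δs = -(k**2 + 3*k - 7)*factorial(k)/(3*3**k), as required.
s_(n+1) = -3**(-n - 1)*(n + 5)*factorial(n + 1) and s_(1) = -5/3, so S(n) = 3**(-n - 1)*(5*3**n - n**2*factorial(n) - 6*n*factorial(n) - 5*factorial(n)).

S(n) = 3**(-n - 1)*(5*3**n - n**2*factorial(n) - 6*n*factorial(n) - 5*factorial(n))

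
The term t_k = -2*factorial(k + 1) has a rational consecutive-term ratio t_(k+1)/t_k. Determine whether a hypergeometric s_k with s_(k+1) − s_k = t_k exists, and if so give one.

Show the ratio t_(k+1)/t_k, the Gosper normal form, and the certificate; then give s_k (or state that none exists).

not Gosper-summable; s_k does not exist

Step 1: r(k) = k + 2.
Factor: A=k + 2; B=1; C=1.
f must satisfy (k + 2)·f(k+1) − (1)·f(k) = 1.
Degrees (1,0,0) ⇒ d ≤ -1.
deg f ≤ -1 is impossible — no certificate.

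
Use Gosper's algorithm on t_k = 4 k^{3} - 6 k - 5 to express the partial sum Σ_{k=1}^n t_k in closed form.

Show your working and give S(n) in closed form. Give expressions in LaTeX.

Step 1: r(k) = (6*k - 4*(k + 1)**3 + 11)/(-4*k**3 + 6*k + 5).
A = 1, B = 1, C = k**3 - 3*k/2 - 5/4.
Key eq: (1)·f(k+1) = (1)·f(k) + (k**3 - 3*k/2 - 5/4).
Degrees (0,0,3) ⇒ d ≤ 4.
A polynomial solution: f(k) = k*(k**3 - 2*k**2 - 2*k - 2)/4.
Then R = B(k−1)f/C = k*(k**3 - 2*k**2 - 2*k - 2)/(4*k**3 - 6*k - 5), so s_k = R(k)·t_k = k*(k**3 - 2*k**2 - 2*k - 2).
Δs = 4*k**3 - 6*k - 5, as required.
Σ_(k=1)^n t_k = s_(n+1) − s_(1) = (n**4 + 2*n**3 - 2*n**2 - 8*n - 5) − (-5), i.e. n*(n**3 + 2*n**2 - 2*n - 8).

S(n) = n \left(n^{3} + 2 n^{2} - 2 n - 8\right)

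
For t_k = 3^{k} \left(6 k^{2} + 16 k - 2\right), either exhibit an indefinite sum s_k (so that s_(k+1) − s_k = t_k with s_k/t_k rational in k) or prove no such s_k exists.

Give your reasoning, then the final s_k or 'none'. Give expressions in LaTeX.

s_k = 3^{k} \left(3 k^{2} - k - 4\right)

Step 1: r(k) = 3*(3*k**2 + 14*k + 10)/(3*k**2 + 8*k - 1).
So A=3 and B=1, with C=k**2 + 8*k/3 - 1/3.
Solve (3)·f(k+1) − (1)·f(k) = k**2 + 8*k/3 - 1/3.
deg f ≤ 2 (via 0,0,2).
Coefficient equations give f(k) = (k + 1)*(3*k - 4)/6.
Certificate R = B(k−1)f/C = (k + 1)*(3*k - 4)/(2*(3*k**2 + 8*k - 1)) gives s_k = 3**k*(3*k**2 - k - 4).
s_(k+1) − s_k = 3**k*(6*k**2 + 16*k - 2) = t_k.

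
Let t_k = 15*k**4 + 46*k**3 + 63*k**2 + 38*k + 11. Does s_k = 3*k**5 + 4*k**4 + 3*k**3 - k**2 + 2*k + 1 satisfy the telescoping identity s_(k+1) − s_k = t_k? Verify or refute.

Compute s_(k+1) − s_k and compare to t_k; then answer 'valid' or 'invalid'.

s_(k+1) = 3*k**5 + 19*k**4 + 49*k**3 + 62*k**2 + 40*k + 12
s_(k+1) − s_k = 15*k**4 + 46*k**3 + 63*k**2 + 38*k + 11
(s_(k+1) − s_k) − t_k = 0

valid; difference matches t_k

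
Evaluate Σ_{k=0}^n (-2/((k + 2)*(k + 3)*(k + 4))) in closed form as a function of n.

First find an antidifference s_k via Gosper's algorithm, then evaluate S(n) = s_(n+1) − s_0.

S(n) = (-n**2 - 7*n - 6)/(6*(n**2 + 7*n + 12))

Step 1: r(k) = (k + 2)/(k + 5).
Factor: A=k + 2; B=k + 5; C=1.
Set up (k + 2)·f(k+1) − (k + 4)·f(k) − (1) = 0.
deg f ≤ 2 (via 1,1,0).
A polynomial solution: f(k) = k*(k + 5)/12.
So s_k = (B(k−1)f/C)·t_k = (k*(k + 4)*(k + 5)/12)·t_k = k*(-k - 5)/(6*(k + 2)*(k + 3)).
Check: Δs_k = -2/(k**3 + 9*k**2 + 26*k + 24). ✓
Telescope: S(n) = s_(n+1) − s_(0) = (-n**2 - 7*n - 6)/(6*(n**2 + 7*n + 12)) − (0) = (-n**2 - 7*n - 6)/(6*(n**2 + 7*n + 12)).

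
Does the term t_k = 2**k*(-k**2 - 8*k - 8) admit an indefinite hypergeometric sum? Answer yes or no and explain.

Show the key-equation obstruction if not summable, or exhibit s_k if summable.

Compute t_(k+1)/t_k: get 2*(k**2 + 10*k + 17)/(k**2 + 8*k + 8).
Gosper form: A/B · C(k+1)/C(k) with A=2, B=1, C=k**2 + 8*k + 8.
f must satisfy (2)·f(k+1) − (1)·f(k) = k**2 + 8*k + 8.
From deg A=0, deg B=0, deg C=2: d=2.
Match coefficients ⇒ f(k) = k**2 + 4*k - 2.
So s_k = (B(k−1)f/C)·t_k = ((k**2 + 4*k - 2)/(k**2 + 8*k + 8))·t_k = 2**k*(-k**2 - 4*k + 2).
Verify: 2**k*(-k**2 - 8*k - 8) matches t_k.

Yes. s_k = 2**k*(-k**2 - 4*k + 2).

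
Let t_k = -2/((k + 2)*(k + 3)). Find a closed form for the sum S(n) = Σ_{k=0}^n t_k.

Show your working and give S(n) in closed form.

r(k) = (k + 2)/(k + 4) after simplifying.
Take A(k)=k + 2, B(k)=k + 4, C(k)=1.
f must satisfy (k + 2)·f(k+1) − (k + 3)·f(k) = 1.
From deg A=1, deg B=1, deg C=0: d=1.
Match coefficients ⇒ f(k) = k/2.
R(k) = B(k−1)·f(k)/C(k) = k*(k + 3)/2; s_k = R·t_k = -k/(k + 2).
s_(k+1) − s_k = -2/(k**2 + 5*k + 6) = t_k.
Σ_(k=0)^n t_k = s_(n+1) − s_(0) = ((-n - 1)/(n + 3)) − (0), i.e. (-n - 1)/(n + 3).

S(n) = (-n - 1)/(n + 3)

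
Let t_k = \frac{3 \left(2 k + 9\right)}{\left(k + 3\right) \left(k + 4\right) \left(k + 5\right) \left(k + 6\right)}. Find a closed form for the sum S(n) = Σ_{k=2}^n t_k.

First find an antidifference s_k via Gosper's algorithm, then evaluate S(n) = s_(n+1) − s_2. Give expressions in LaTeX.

Compute t_(k+1)/t_k: get (k + 3)*(2*k + 11)/((k + 7)*(2*k + 9)).
So A=k + 3 and B=k + 7, with C=k + 9/2.
Key eq: (k + 3)·f(k+1) = (k + 6)·f(k) + (k + 9/2).
deg f ≤ 3 (via 1,1,1).
Match coefficients ⇒ f(k) = k*(k + 4)*(k + 8)/30.
Certificate R = B(k−1)f/C = k*(k + 4)*(k + 6)*(k + 8)/(15*(2*k + 9)) gives s_k = k*(k + 8)/(5*(k**2 + 8*k + 15)).
Verify: 3*(2*k + 9)/(k**4 + 18*k**3 + 119*k**2 + 342*k + 360) matches t_k.
s_(n+1) = (n**2 + 10*n + 9)/(5*(n**2 + 10*n + 24)) and s_(2) = 4/35, so S(n) = 3*(n**2 + 10*n - 11)/(35*(n**2 + 10*n + 24)).

S(n) = \frac{3 \left(n^{2} + 10 n - 11\right)}{35 \left(n^{2} + 10 n + 24\right)}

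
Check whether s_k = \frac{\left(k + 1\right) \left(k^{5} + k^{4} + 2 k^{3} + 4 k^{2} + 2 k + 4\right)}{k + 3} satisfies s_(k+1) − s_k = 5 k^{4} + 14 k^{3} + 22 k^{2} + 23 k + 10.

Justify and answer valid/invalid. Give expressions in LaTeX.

Invalid: residual \frac{2 \left(- 4 k^{5} - 28 k^{4} - 62 k^{3} - 85 k^{2} - 77 k - 26\right)}{k^{2} + 7 k + 12} ≠ 0.

s_(k+1) = (k**6 + 8*k**5 + 28*k**4 + 58*k**3 + 77*k**2 + 64*k + 28)/(k + 4)
s_(k+1) − s_k = (5*k**6 + 41*k**5 + 124*k**4 + 221*k**3 + 265*k**2 + 192*k + 68)/(k**2 + 7*k + 12)
(s_(k+1) − s_k) − t_k = 2*(-4*k**5 - 28*k**4 - 62*k**3 - 85*k**2 - 77*k - 26)/(k**2 + 7*k + 12)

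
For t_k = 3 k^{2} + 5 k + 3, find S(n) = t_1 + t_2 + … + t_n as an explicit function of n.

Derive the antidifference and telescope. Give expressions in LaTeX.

S(n) = n \left(n^{2} + 4 n + 6\right)

Step 1: r(k) = (3*k**2 + 11*k + 11)/(3*k**2 + 5*k + 3).
Gosper form: A/B · C(k+1)/C(k) with A=1, B=1, C=k**2 + 5*k/3 + 1.
Solve (1)·f(k+1) − (1)·f(k) = k**2 + 5*k/3 + 1.
Bound: deg f ≤ 3.
A polynomial solution: f(k) = k*(k**2 + k + 1)/3.
R(k) = B(k−1)·f(k)/C(k) = k*(k**2 + k + 1)/(3*k**2 + 5*k + 3); s_k = R·t_k = k*(k**2 + k + 1).
s_(k+1) − s_k = 3*k**2 + 5*k + 3 = t_k.
Σ_(k=1)^n t_k = s_(n+1) − s_(1) = (n**3 + 4*n**2 + 6*n + 3) − (3), i.e. n*(n**2 + 4*n + 6).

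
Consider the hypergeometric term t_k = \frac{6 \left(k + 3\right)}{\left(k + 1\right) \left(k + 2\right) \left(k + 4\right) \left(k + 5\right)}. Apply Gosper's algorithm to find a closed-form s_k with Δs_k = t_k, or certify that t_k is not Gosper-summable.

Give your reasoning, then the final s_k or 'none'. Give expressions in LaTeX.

s_k = \frac{3 k \left(k + 5\right)}{4 \left(k^{2} + 5 k + 4\right)}

Step 1: r(k) = (k + 1)*(k + 4)**2/((k + 3)**2*(k + 6)).
Factor: A=k + 1; B=k + 6; C=k**2 + 6*k + 9.
Set up (k + 1)·f(k+1) − (k + 5)·f(k) − (k**2 + 6*k + 9) = 0.
Degrees (1,1,2) ⇒ d ≤ 4.
Solving with deg f ≤ 4: f(k) = k*(k + 2)*(k + 3)*(k + 5)/8.
Then R = B(k−1)f/C = k*(k + 2)*(k + 5)**2/(8*(k + 3)), so s_k = R(k)·t_k = 3*k*(k + 5)/(4*(k**2 + 5*k + 4)).
Δs = 6*(k + 3)/(k**4 + 12*k**3 + 49*k**2 + 78*k + 40), as required.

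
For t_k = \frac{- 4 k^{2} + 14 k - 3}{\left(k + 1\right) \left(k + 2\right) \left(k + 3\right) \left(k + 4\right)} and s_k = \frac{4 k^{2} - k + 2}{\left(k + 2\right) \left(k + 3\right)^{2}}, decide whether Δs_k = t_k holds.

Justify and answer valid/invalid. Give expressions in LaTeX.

Invalid: residual \frac{2 \left(8 k^{3} + 13 k^{2} - 41 k + 17\right)}{k^{6} + 17 k^{5} + 117 k^{4} + 415 k^{3} + 794 k^{2} + 768 k + 288} ≠ 0.

s_(k+1) = (-k + 4*(k + 1)**2 + 1)/((k + 3)*(k + 4)**2)
s_(k+1) − s_k = (-4*k**3 + 6*k**2 + 67*k - 2)/(k**5 + 16*k**4 + 101*k**3 + 314*k**2 + 480*k + 288)
(s_(k+1) − s_k) − t_k = 2*(8*k**3 + 13*k**2 - 41*k + 17)/(k**6 + 17*k**5 + 117*k**4 + 415*k**3 + 794*k**2 + 768*k + 288)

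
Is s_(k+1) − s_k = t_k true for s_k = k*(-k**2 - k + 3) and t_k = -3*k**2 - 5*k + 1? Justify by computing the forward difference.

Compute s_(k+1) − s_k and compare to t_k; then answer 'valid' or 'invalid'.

s_(k+1) = -(k + 1)*(k + (k + 1)**2 - 2)
s_(k+1) − s_k = -3*k**2 - 5*k + 1
(s_(k+1) − s_k) − t_k = 0

Valid: the claim telescopes to t_k.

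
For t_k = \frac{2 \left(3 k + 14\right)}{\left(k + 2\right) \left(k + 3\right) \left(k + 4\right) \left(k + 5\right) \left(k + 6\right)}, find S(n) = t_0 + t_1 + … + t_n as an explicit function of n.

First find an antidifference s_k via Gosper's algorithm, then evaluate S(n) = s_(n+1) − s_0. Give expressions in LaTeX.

S(n) = \frac{n^{3} + 13 n^{2} + 54 n + 42}{15 \left(n^{3} + 13 n^{2} + 54 n + 72\right)}

t_(k+1)/t_k = (k + 2)*(3*k + 17)/((k + 7)*(3*k + 14)).
So A=k + 2 and B=k + 7, with C=k + 14/3.
Solve (k + 2)·f(k+1) − (k + 6)·f(k) = k + 14/3.
Degrees (1,1,1) ⇒ d ≤ 4.
Match coefficients ⇒ f(k) = k*(k + 4)*(k**2 + 10*k + 31)/90.
So s_k = (B(k−1)f/C)·t_k = (k*(k + 4)*(k + 6)*(k**2 + 10*k + 31)/(30*(3*k + 14)))·t_k = k*(k**2 + 10*k + 31)/(15*(k**3 + 10*k**2 + 31*k + 30)).
Verify: 2*(3*k + 14)/(k**5 + 20*k**4 + 155*k**3 + 580*k**2 + 1044*k + 720) matches t_k.
s_(n+1) = (n**3 + 13*n**2 + 54*n + 42)/(15*(n**3 + 13*n**2 + 54*n + 72)) and s_(0) = 0, so S(n) = (n**3 + 13*n**2 + 54*n + 42)/(15*(n**3 + 13*n**2 + 54*n + 72)).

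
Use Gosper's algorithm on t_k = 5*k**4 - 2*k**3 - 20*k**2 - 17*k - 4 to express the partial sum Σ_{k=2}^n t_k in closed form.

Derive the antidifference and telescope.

The ratio is (5*k**4 + 18*k**3 + 4*k**2 - 43*k - 38)/(5*k**4 - 2*k**3 - 20*k**2 - 17*k - 4).
A = 1, B = 1, C = k**4 - 2*k**3/5 - 4*k**2 - 17*k/5 - 4/5.
Need (1)·f(k+1) − (1)·f(k) = k**4 - 2*k**3/5 - 4*k**2 - 17*k/5 - 4/5.
Bound: deg f ≤ 5.
Solve for f: f(k) = k*(k + 1)*(k**3 - 4*k**2 + 1)/5 (degree 5 ≤ 5).
Certificate R = B(k−1)f/C = k*(k**3 - 4*k**2 + 1)/(5*k**3 - 7*k**2 - 13*k - 4) gives s_k = k*(k**4 - 3*k**3 - 4*k**2 + k + 1).
Δs = 5*k**4 - 2*k**3 - 20*k**2 - 17*k - 4, as required.
s_(n+1) = n**5 + 2*n**4 - 6*n**3 - 19*n**2 - 16*n - 4 and s_(2) = -42, so S(n) = n**5 + 2*n**4 - 6*n**3 - 19*n**2 - 16*n + 38.

S(n) = n**5 + 2*n**4 - 6*n**3 - 19*n**2 - 16*n + 38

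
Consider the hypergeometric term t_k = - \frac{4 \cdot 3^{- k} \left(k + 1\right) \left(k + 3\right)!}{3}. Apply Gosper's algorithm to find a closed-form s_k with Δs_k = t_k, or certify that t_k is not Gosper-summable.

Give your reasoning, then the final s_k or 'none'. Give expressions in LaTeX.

s_k = - 4 \cdot 3^{- k} \left(k + 3\right)!

r(k) = (k + 2)*(k + 4)/(3*(k + 1)) after simplifying.
Factor: A=k/3 + 4/3; B=1; C=k + 1.
f must satisfy (k/3 + 4/3)·f(k+1) − (1)·f(k) = k + 1.
Degrees (1,0,1) ⇒ d ≤ 0.
Solve for f: f(k) = 3 (degree 0 ≤ 0).
Certificate R = B(k−1)f/C = 3/(k + 1) gives s_k = -4*factorial(k + 3)/3**k.
Δs = -4*(k + 1)*factorial(k + 3)/(3*3**k), as required.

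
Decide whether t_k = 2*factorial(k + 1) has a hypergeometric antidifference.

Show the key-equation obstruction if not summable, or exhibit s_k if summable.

No — negative degree bound, so no certificate f.

The ratio is k + 2.
A = k + 2, B = 1, C = 1.
Need (k + 2)·f(k+1) − (1)·f(k) = 1.
Degrees (1,0,0) ⇒ d ≤ -1.
d = -1 < 0 ⇒ no nonzero polynomial f; not summable.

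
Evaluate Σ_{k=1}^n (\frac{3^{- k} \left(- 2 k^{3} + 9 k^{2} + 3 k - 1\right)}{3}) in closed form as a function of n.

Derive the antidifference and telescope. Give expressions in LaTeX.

S(n) = 3^{- n - 1} \left(7 \cdot 3^{n} + n^{3} - 6 n - 7\right)

The ratio is (2*k**3 - 3*k**2 - 15*k - 9)/(3*(2*k**3 - 9*k**2 - 3*k + 1)).
Gosper form: A/B · C(k+1)/C(k) with A=1/3, B=1, C=k**3 - 9*k**2/2 - 3*k/2 + 1/2.
Need (1/3)·f(k+1) − (1)·f(k) = k**3 - 9*k**2/2 - 3*k/2 + 1/2.
Bound: deg f ≤ 3.
A polynomial solution: f(k) = -3*(k**3 - 3*k**2 - 3*k - 2)/2.
Then R = B(k−1)f/C = -3*(k**3 - 3*k**2 - 3*k - 2)/((2*k + 1)*(k**2 - 5*k + 1)), so s_k = R(k)·t_k = (k**3 - 3*k**2 - 3*k - 2)/3**k.
Check: Δs_k = (-2*k**3 + 9*k**2 + 3*k - 1)/(3*3**k). ✓
Telescope: S(n) = s_(n+1) − s_(1) = 3**(-n - 1)*(n**3 - 6*n - 7) − (-7/3) = 3**(-n - 1)*(7*3**n + n**3 - 6*n - 7).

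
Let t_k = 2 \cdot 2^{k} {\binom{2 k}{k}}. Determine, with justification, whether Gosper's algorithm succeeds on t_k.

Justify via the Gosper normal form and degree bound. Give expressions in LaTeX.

No. Not Gosper-summable.

The ratio is 4*(2*k + 1)/(k + 1).
Take A(k)=8*k + 4, B(k)=k + 1, C(k)=1.
Key eq: (8*k + 4)·f(k+1) = (k)·f(k) + (1).
d = -1 from the (1,1,0) case.
Bound -1 < 0, so the key equation has no polynomial solution.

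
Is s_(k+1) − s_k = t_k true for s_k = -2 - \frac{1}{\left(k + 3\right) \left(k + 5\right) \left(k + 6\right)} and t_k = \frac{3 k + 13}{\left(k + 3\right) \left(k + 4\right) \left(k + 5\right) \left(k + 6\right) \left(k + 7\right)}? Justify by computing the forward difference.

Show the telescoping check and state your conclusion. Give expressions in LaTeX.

s_(k+1) = -2 - 1/((k + 4)*(k + 6)*(k + 7))
s_(k+1) − s_k = (3*k + 13)/(k**5 + 25*k**4 + 245*k**3 + 1175*k**2 + 2754*k + 2520)
(s_(k+1) − s_k) − t_k = 0

Valid — Δs_k = t_k.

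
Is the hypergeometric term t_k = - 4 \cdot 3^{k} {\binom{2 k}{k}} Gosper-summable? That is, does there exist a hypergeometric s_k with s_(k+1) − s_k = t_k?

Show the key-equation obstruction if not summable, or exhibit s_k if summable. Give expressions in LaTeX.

Compute t_(k+1)/t_k: get 6*(2*k + 1)/(k + 1).
A = 12*k + 6, B = k + 1, C = 1.
f must satisfy (12*k + 6)·f(k+1) − (k)·f(k) = 1.
deg f ≤ -1 (via 1,1,0).
Bound -1 < 0, so the key equation has no polynomial solution.

No; the degree bound rules out any f.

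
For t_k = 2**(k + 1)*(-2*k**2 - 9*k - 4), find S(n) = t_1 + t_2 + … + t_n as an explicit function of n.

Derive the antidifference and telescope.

t_(k+1)/t_k = 2*(2*k**2 + 13*k + 15)/(2*k**2 + 9*k + 4).
A = 2, B = 1, C = k**2 + 9*k/2 + 2.
Key eq: (2)·f(k+1) = (1)·f(k) + (k**2 + 9*k/2 + 2).
Degrees (0,0,2) ⇒ d ≤ 2.
Match coefficients ⇒ f(k) = (2*k**2 + k - 2)/2.
Then R = B(k−1)f/C = (2*k**2 + k - 2)/((k + 4)*(2*k + 1)), so s_k = R(k)·t_k = 2**(k + 1)*(-2*k**2 - k + 2).
Δs = 2**(k + 1)*(-2*k**2 - 9*k - 4), as required.
Telescope: S(n) = s_(n+1) − s_(1) = 2**(n + 2)*(-2*n**2 - 5*n - 1) − (-4) = -8*2**n*n**2 - 20*2**n*n - 4*2**n + 4.

S(n) = -8*2**n*n**2 - 20*2**n*n - 4*2**n + 4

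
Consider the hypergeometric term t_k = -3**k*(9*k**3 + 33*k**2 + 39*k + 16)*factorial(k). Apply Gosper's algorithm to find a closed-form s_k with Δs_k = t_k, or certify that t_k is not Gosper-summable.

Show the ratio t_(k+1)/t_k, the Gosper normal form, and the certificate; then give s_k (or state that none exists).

s_k = -3**k*(3*k**2 + 3*k - 1)*factorial(k)

r(k) = 3*(9*k**4 + 69*k**3 + 192*k**2 + 229*k + 97)/(9*k**3 + 33*k**2 + 39*k + 16) after simplifying.
A = 3*k + 3, B = 1, C = k**3 + 11*k**2/3 + 13*k/3 + 16/9.
Set up (3*k + 3)·f(k+1) − (1)·f(k) − (k**3 + 11*k**2/3 + 13*k/3 + 16/9) = 0.
Degrees (1,0,3) ⇒ d ≤ 2.
Solving with deg f ≤ 2: f(k) = (3*k**2 + 3*k - 1)/9.
Get s_k = R·t_k = -3**k*(3*k**2 + 3*k - 1)*factorial(k) with R(k) = B(k−1)f(k)/C(k) = (3*k**2 + 3*k - 1)/(9*k**3 + 33*k**2 + 39*k + 16).
Check: Δs_k = -3**k*(9*k**3 + 33*k**2 + 39*k + 16)*factorial(k). ✓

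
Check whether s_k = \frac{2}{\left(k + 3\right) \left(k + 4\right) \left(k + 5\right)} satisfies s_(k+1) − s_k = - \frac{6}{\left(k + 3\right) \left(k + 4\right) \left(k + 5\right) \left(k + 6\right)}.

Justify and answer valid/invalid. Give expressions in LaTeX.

Valid — Δs_k = t_k.

s_(k+1) = 2/((k + 4)*(k + 5)*(k + 6))
s_(k+1) − s_k = -6/((k + 3)*(k + 4)*(k + 5)*(k + 6))
(s_(k+1) − s_k) − t_k = 0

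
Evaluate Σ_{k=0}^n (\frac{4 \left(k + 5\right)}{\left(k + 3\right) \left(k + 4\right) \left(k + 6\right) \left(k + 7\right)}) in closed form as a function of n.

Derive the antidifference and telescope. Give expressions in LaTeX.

S(n) = \frac{n^{2} + 11 n + 10}{9 \left(n^{2} + 11 n + 28\right)}

Ratio r(k) = (k + 3)*(k + 6)**2/((k + 5)**2*(k + 8)).
A = k + 3, B = k + 8, C = k**2 + 10*k + 25.
Need (k + 3)·f(k+1) − (k + 7)·f(k) = k**2 + 10*k + 25.
Degrees (1,1,2) ⇒ d ≤ 4.
Solving with deg f ≤ 4: f(k) = k*(k + 4)*(k + 5)*(k + 9)/36.
So s_k = (B(k−1)f/C)·t_k = (k*(k + 4)*(k + 7)*(k + 9)/(36*(k + 5)))·t_k = k*(k + 9)/(9*(k**2 + 9*k + 18)).
Check: Δs_k = 4*(k + 5)/(k**4 + 20*k**3 + 145*k**2 + 450*k + 504). ✓
Evaluate: s_(n+1) = (n**2 + 11*n + 10)/(9*(n**2 + 11*n + 28)); subtract s_(0) = 0 ⇒ S(n) = (n**2 + 11*n + 10)/(9*(n**2 + 11*n + 28)).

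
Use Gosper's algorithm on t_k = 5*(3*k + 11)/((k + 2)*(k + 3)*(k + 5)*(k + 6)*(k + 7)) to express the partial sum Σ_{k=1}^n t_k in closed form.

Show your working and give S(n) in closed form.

Step 1: r(k) = (k + 2)*(k + 5)*(3*k + 14)/((k + 4)*(k + 8)*(3*k + 11)).
A = k + 2, B = k + 8, C = k**2 + 23*k/3 + 44/3.
f must satisfy (k + 2)·f(k+1) − (k + 7)·f(k) = k**2 + 23*k/3 + 44/3.
From deg A=1, deg B=1, deg C=2: d=5.
A polynomial solution: f(k) = k*(k + 3)*(k + 4)*(k**2 + 13*k + 52)/180.
R(k) = B(k−1)·f(k)/C(k) = k*(k + 3)*(k + 7)*(k**2 + 13*k + 52)/(60*(3*k + 11)); s_k = R·t_k = k*(k**2 + 13*k + 52)/(12*(k**3 + 13*k**2 + 52*k + 60)).
Check: Δs_k = 5*(3*k + 11)/(k**5 + 23*k**4 + 203*k**3 + 853*k**2 + 1692*k + 1260). ✓
Evaluate: s_(n+1) = (n**3 + 16*n**2 + 81*n + 66)/(12*(n**3 + 16*n**2 + 81*n + 126)); subtract s_(1) = 11/252 ⇒ S(n) = 5*n*(n**2 + 16*n + 81)/(126*(n**3 + 16*n**2 + 81*n + 126)).

S(n) = 5*n*(n**2 + 16*n + 81)/(126*(n**3 + 16*n**2 + 81*n + 126))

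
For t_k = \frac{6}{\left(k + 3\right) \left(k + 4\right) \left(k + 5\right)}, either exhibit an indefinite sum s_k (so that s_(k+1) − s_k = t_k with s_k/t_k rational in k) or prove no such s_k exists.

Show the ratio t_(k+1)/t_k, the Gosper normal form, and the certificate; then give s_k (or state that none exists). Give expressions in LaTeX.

t_(k+1)/t_k = (k + 3)/(k + 6).
Take A(k)=k + 3, B(k)=k + 6, C(k)=1.
Key eq: (k + 3)·f(k+1) = (k + 5)·f(k) + (1).
deg f ≤ 2 (via 1,1,0).
A polynomial solution: f(k) = k*(k + 7)/24.
Get s_k = R·t_k = k*(k + 7)/(4*(k + 3)*(k + 4)) with R(k) = B(k−1)f(k)/C(k) = k*(k + 5)*(k + 7)/24.
Δs = 6/(k**3 + 12*k**2 + 47*k + 60), as required.

s_k = \frac{k \left(k + 7\right)}{4 \left(k + 3\right) \left(k + 4\right)}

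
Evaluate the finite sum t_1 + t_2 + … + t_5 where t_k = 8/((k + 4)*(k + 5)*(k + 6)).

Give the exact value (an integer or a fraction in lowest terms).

The ratio is (k + 4)/(k + 7).
Factor: A=k + 4; B=k + 7; C=1.
Need (k + 4)·f(k+1) − (k + 6)·f(k) = 1.
Bound: deg f ≤ 2.
A polynomial solution: f(k) = k*(k + 9)/40.
Certificate R = B(k−1)f/C = k*(k + 6)*(k + 9)/40 gives s_k = k*(k + 9)/(5*(k + 4)*(k + 5)).
s_(k+1) − s_k = 8/(k**3 + 15*k**2 + 74*k + 120) = t_k.
Telescoping: Σ = s_(6) − s_(1) = 9/55 − (1/15) = 16/165.

Σ = 16/165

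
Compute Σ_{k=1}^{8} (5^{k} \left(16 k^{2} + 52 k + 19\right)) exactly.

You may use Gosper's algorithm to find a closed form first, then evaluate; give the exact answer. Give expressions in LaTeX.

Σ = 677734360

t_(k+1)/t_k = 5*(16*k**2 + 84*k + 87)/(16*k**2 + 52*k + 19).
So A=5 and B=1, with C=k**2 + 13*k/4 + 19/16.
Solve (5)·f(k+1) − (1)·f(k) = k**2 + 13*k/4 + 19/16.
Degrees (0,0,2) ⇒ d ≤ 2.
Match coefficients ⇒ f(k) = (4*k**2 + 3*k - 4)/16.
R(k) = B(k−1)·f(k)/C(k) = (4*k**2 + 3*k - 4)/(16*k**2 + 52*k + 19); s_k = R·t_k = 5**k*(4*k**2 + 3*k - 4).
Check: Δs_k = 5**k*(16*k**2 + 52*k + 19). ✓
Σ_(k=1)^(8) t_k = s_(9) − s_(1) = 677734375 − (15) = 677734360.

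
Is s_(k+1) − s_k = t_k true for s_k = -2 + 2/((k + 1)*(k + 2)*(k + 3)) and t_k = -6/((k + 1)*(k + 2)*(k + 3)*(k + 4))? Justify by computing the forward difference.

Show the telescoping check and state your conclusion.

s_(k+1) = -2 + 2/((k + 2)*(k + 3)*(k + 4))
s_(k+1) − s_k = -6/((k + 1)*(k + 2)*(k + 3)*(k + 4))
(s_(k+1) − s_k) − t_k = 0

valid (s_(k+1) − s_k reduces to t_k)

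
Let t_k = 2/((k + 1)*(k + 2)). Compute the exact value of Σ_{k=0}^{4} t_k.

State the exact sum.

r(k) = (k + 1)/(k + 3) after simplifying.
So A=k + 1 and B=k + 3, with C=1.
Need (k + 1)·f(k+1) − (k + 2)·f(k) = 1.
From deg A=1, deg B=1, deg C=0: d=1.
Solve for f: f(k) = k (degree 1 ≤ 1).
Certificate R = B(k−1)f/C = k*(k + 2) gives s_k = 2*k/(k + 1).
Δs = 2/(k**2 + 3*k + 2), as required.
Telescoping: Σ = s_(5) − s_(0) = 5/3 − (0) = 5/3.

Σ = 5/3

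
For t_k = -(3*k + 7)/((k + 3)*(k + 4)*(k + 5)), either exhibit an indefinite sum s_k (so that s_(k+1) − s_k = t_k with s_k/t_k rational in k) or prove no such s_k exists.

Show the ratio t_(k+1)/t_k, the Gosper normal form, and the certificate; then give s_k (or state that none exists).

s_k = k*(-2*k - 5)/(3*(k + 3)*(k + 4))

Ratio r(k) = (k + 3)*(3*k + 10)/((k + 6)*(3*k + 7)).
A = k + 3, B = k + 6, C = k + 7/3.
Solve (k + 3)·f(k+1) − (k + 5)·f(k) = k + 7/3.
Degrees (1,1,1) ⇒ d ≤ 2.
A polynomial solution: f(k) = k*(2*k + 5)/9.
R(k) = B(k−1)·f(k)/C(k) = k*(k + 5)*(2*k + 5)/(3*(3*k + 7)); s_k = R·t_k = k*(-2*k - 5)/(3*(k + 3)*(k + 4)).
Δs = (-3*k - 7)/(k**3 + 12*k**2 + 47*k + 60), as required.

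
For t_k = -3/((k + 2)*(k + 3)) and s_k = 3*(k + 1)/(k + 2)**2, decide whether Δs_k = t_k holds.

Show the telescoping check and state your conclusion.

s_(k+1) = 3*(k + 2)/(k + 3)**2
s_(k+1) − s_k = 3*(-(k + 1)*(k + 3)**2 + (k + 2)**3)/((k + 2)**2*(k + 3)**2)
(s_(k+1) − s_k) − t_k = 3*(2*k + 5)/(k**4 + 10*k**3 + 37*k**2 + 60*k + 36)

Invalid: residual 3*(2*k + 5)/(k**4 + 10*k**3 + 37*k**2 + 60*k + 36) ≠ 0.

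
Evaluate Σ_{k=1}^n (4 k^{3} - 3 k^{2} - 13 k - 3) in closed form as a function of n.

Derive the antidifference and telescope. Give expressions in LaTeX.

S(n) = n \left(n^{3} + n^{2} - 7 n - 10\right)

Step 1: r(k) = (4*k**3 + 9*k**2 - 7*k - 15)/(4*k**3 - 3*k**2 - 13*k - 3).
Normal form (A,B,C) = (1, 1, k**3 - 3*k**2/4 - 13*k/4 - 3/4).
Need (1)·f(k+1) − (1)·f(k) = k**3 - 3*k**2/4 - 13*k/4 - 3/4.
From deg A=0, deg B=0, deg C=3: d=4.
Solving with deg f ≤ 4: f(k) = k*(k**3 - 3*k**2 - 4*k + 3)/4.
Then R = B(k−1)f/C = k*(k**3 - 3*k**2 - 4*k + 3)/((4*k + 1)*(k**2 - k - 3)), so s_k = R(k)·t_k = k*(k**3 - 3*k**2 - 4*k + 3).
Δs = 4*k**3 - 3*k**2 - 13*k - 3, as required.
Σ_(k=1)^n t_k = s_(n+1) − s_(1) = (n**4 + n**3 - 7*n**2 - 10*n - 3) − (-3), i.e. n*(n**3 + n**2 - 7*n - 10).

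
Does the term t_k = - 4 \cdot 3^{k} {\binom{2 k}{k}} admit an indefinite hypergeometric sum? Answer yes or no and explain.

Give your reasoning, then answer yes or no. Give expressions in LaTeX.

No — t_k has no hypergeometric antidifference.

Step 1: r(k) = 6*(2*k + 1)/(k + 1).
Factor: A=12*k + 6; B=k + 1; C=1.
Solve (12*k + 6)·f(k+1) − (k)·f(k) = 1.
deg f ≤ -1 (via 1,1,0).
deg f ≤ -1 is impossible — no certificate.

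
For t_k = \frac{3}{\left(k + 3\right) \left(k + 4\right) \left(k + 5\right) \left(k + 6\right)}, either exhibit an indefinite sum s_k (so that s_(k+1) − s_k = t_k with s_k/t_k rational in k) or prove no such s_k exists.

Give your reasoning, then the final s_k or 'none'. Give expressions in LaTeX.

Step 1: r(k) = (k + 3)/(k + 7).
Normal form (A,B,C) = (k + 3, k + 7, 1).
Set up (k + 3)·f(k+1) − (k + 6)·f(k) − (1) = 0.
Bound: deg f ≤ 3.
Coefficient equations give f(k) = k*(k**2 + 12*k + 47)/180.
R(k) = B(k−1)·f(k)/C(k) = k*(k + 6)*(k**2 + 12*k + 47)/180; s_k = R·t_k = k*(k**2 + 12*k + 47)/(60*(k + 3)*(k + 4)*(k + 5)).
s_(k+1) − s_k = 3/(k**4 + 18*k**3 + 119*k**2 + 342*k + 360) = t_k.

s_k = \frac{k \left(k^{2} + 12 k + 47\right)}{60 \left(k + 3\right) \left(k + 4\right) \left(k + 5\right)}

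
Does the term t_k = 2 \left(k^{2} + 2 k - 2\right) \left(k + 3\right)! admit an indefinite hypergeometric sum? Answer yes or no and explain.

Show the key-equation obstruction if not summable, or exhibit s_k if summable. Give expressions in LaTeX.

Yes. s_k = 2 \left(k - 2\right) \left(k + 3\right)!.

Step 1: r(k) = (k + 4)*(2*k + (k + 1)**2)/(k**2 + 2*k - 2).
A = k + 4, B = 1, C = k**2 + 2*k - 2.
Key eq: (k + 4)·f(k+1) = (1)·f(k) + (k**2 + 2*k - 2).
From deg A=1, deg B=0, deg C=2: d=1.
A polynomial solution: f(k) = k - 2.
R(k) = B(k−1)·f(k)/C(k) = (k - 2)/(k**2 + 2*k - 2); s_k = R·t_k = 2*(k - 2)*factorial(k + 3).
Δs = 2*(k**2 + 2*k - 2)*factorial(k + 3), as required.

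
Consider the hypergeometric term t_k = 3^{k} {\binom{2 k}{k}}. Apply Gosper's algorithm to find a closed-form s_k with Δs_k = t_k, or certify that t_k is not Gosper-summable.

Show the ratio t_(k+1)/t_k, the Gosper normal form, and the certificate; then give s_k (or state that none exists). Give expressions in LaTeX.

Step 1: r(k) = 6*(2*k + 1)/(k + 1).
A = 12*k + 6, B = k + 1, C = 1.
f must satisfy (12*k + 6)·f(k+1) − (k)·f(k) = 1.
deg f ≤ -1 (via 1,1,0).
Bound -1 < 0, so the key equation has no polynomial solution.

none — t_k is not Gosper-summable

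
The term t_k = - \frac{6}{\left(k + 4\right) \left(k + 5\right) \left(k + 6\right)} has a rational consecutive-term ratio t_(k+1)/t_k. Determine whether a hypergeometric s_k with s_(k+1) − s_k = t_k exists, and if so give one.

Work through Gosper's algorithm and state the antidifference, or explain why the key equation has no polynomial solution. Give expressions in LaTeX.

s_k = \frac{3 k \left(- k - 9\right)}{20 \left(k + 4\right) \left(k + 5\right)}

t_(k+1)/t_k = (k + 4)/(k + 7).
Normal form (A,B,C) = (k + 4, k + 7, 1).
Set up (k + 4)·f(k+1) − (k + 6)·f(k) − (1) = 0.
From deg A=1, deg B=1, deg C=0: d=2.
Coefficient equations give f(k) = k*(k + 9)/40.
R(k) = B(k−1)·f(k)/C(k) = k*(k + 6)*(k + 9)/40; s_k = R·t_k = 3*k*(-k - 9)/(20*(k + 4)*(k + 5)).
s_(k+1) − s_k = -6/(k**3 + 15*k**2 + 74*k + 120) = t_k.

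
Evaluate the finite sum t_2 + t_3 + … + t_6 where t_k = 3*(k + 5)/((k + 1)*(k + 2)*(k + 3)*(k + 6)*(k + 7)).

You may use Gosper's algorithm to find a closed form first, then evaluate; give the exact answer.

The ratio is (k + 1)*(k + 6)**2/((k + 4)*(k + 5)*(k + 8)).
Take A(k)=k + 1, B(k)=k + 8, C(k)=k**3 + 14*k**2 + 65*k + 100.
f must satisfy (k + 1)·f(k+1) − (k + 7)·f(k) = k**3 + 14*k**2 + 65*k + 100.
Degrees (1,1,3) ⇒ d ≤ 6.
Coefficient equations give f(k) = k*(k + 3)*(k + 4)**2*(k + 5)**2/36.
R(k) = B(k−1)·f(k)/C(k) = k*(k + 3)*(k + 4)*(k + 7)/36; s_k = R·t_k = k*(k**2 + 9*k + 20)/(12*(k**3 + 9*k**2 + 20*k + 12)).
Check: Δs_k = 3*(k + 5)/(k**5 + 19*k**4 + 131*k**3 + 401*k**2 + 540*k + 252). ✓
Telescoping: Σ = s_(7) − s_(2) = 77/936 − (7/96) = 35/3744.

Σ = 35/3744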